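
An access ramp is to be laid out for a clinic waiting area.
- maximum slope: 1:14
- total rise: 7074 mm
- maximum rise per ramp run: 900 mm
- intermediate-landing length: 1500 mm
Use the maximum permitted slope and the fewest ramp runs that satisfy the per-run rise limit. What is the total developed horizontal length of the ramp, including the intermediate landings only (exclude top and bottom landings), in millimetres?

7074 / 900 = 7.86, so 8 ramp runs are needed. That means 7 intermediate landings.
Horizontal run for 7074 mm of rise at 1:14 is 7074 × 14 = 99036 mm.
Intermediate landings: 7 × 1500 = 10500 mm.
Developed length = 99036 + 10500 = 109536 mm.

109536 mm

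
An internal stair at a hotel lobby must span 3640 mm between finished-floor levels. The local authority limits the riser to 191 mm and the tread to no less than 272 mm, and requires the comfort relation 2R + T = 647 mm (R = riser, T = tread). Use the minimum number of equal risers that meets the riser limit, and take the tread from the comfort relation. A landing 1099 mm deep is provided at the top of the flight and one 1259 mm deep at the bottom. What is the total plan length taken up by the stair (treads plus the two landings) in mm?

7735 mm

⌈3640/191⌉ = 20 risers.
Riser R = 3640 / 20 = 182 mm, within the 191 mm limit.
From 2R + T = 647: T = 647 − 364 = 283 mm.
20 risers give 19 treads; going = 19 × 283 = 5377 mm.
Enclosure = 5377 + 1099 + 1259 = 7735 mm.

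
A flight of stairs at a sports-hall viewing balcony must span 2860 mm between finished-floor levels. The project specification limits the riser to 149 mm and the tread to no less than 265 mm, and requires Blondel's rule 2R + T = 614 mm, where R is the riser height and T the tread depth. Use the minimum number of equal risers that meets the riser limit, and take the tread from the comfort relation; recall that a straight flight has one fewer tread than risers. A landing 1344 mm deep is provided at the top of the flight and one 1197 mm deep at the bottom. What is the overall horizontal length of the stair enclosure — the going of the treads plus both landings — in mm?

At most 149 each: 2860/149 = 19.19, giving 20 risers.
R = 2860 ÷ 20 = 143 mm.
From 2R + T = 614: T = 614 − 286 = 328 mm.
Going = (20 − 1) × 328 = 6232 mm.
Enclosure = 6232 + 1344 + 1197 = 8773 mm.

8773 mm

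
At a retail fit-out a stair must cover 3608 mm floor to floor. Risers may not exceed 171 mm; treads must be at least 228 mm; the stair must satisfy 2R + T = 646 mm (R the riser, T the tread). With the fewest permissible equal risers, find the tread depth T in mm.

At most 171 each: 3608/171 = 21.10, giving 22 risers.
Each riser is 3608/22 = 164 mm (≤ 171 mm).
Tread T = 646 − 2 × 164 = 318 mm (≥ 228 mm).

318 mm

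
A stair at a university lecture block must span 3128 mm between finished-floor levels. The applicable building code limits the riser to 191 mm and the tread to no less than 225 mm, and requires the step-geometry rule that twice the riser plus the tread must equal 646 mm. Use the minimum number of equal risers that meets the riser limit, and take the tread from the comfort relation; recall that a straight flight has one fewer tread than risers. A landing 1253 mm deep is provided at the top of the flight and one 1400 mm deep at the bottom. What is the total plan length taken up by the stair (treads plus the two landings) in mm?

⌈3128/191⌉ = 17 risers.
Riser R = 3128 / 17 = 184 mm, within the 191 mm limit.
T = 646 − 2·184 = 278 mm, which satisfies the 225 mm minimum.
17 risers give 16 treads; going = 16 × 278 = 4448 mm.
Add landings: 4448 + 1253 + 1400 = 7101 mm.

7101 mm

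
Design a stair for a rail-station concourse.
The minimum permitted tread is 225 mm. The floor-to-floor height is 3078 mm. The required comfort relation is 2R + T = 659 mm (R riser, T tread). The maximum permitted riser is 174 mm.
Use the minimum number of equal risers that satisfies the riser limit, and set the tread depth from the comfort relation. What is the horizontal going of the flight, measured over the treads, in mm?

At most 174 each: 3078/174 = 17.69, giving 18 risers.
Riser R = 3078 / 18 = 171 mm, within the 174 mm limit.
T = 659 − 2·171 = 317 mm, which satisfies the 225 mm minimum.
18 risers give 17 treads; going = 17 × 317 = 5389 mm.

5389 mm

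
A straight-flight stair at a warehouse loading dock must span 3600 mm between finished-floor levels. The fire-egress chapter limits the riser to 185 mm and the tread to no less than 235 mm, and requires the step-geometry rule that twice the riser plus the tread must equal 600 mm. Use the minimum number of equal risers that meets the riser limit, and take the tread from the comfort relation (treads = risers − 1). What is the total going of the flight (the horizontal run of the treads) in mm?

4560 mm

⌈3600/185⌉ = 20 risers.
R = 3600 ÷ 20 = 180 mm.
T = 600 − 2·180 = 240 mm, which satisfies the 235 mm minimum.
Going = (20 − 1) × 240 = 4560 mm.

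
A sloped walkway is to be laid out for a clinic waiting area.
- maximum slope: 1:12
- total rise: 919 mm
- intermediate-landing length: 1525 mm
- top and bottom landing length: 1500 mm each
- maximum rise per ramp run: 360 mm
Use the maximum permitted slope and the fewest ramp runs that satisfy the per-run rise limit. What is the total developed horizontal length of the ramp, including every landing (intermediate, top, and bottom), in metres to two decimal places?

At most 360 each: 919/360 = 2.55, giving 3 ramp runs. That means 2 intermediate landings.
Horizontal run for 919 mm of rise at 1:12 is 919 × 12 = 11028 mm.
Intermediate landings: 2 × 1525 = 3050 mm.
Top and bottom landings: 2 × 1500 = 3000 mm.
Total = 11028 + 3050 + 3000 = 17078 mm.
= 17.08 m.

17.08 m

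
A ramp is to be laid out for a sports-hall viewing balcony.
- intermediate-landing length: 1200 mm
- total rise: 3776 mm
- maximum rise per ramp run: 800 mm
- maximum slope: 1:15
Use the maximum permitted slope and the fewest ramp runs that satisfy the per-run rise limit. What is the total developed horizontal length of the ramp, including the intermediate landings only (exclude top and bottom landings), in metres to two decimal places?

61.44 m

⌈3776/800⌉ = 5 ramp runs. That means 4 intermediate landings.
Ramp run (horizontal) at 1:15: 3776 × 15 = 56640 mm.
Intermediate landings: 4 × 1200 = 4800 mm.
Developed length = 56640 + 4800 = 61440 mm.
= 61.44 m.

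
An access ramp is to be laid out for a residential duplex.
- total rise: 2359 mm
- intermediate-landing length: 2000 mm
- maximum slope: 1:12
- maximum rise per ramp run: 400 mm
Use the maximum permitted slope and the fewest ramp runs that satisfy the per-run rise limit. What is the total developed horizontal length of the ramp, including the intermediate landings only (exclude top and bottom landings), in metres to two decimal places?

38.31 m

At most 400 each: 2359/400 = 5.90, giving 6 ramp runs. That means 5 intermediate landings.
Horizontal run for 2359 mm of rise at 1:12 is 2359 × 12 = 28308 mm.
5 intermediate landings contribute 5 × 2000 = 10000 mm.
Total developed length = 28308 + 10000 = 38308 mm.
= 38.31 m.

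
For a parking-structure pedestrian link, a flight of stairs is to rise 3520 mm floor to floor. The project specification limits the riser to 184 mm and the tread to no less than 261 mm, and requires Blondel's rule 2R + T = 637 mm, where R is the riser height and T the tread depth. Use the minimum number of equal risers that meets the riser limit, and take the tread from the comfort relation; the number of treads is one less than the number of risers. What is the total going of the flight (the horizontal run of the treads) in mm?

5415 mm

3520 / 184 = 19.13, so 20 risers are needed.
Each riser is 3520/20 = 176 mm (≤ 184 mm).
T = 637 − 2·176 = 285 mm, which satisfies the 261 mm minimum.
20 risers give 19 treads; going = 19 × 285 = 5415 mm.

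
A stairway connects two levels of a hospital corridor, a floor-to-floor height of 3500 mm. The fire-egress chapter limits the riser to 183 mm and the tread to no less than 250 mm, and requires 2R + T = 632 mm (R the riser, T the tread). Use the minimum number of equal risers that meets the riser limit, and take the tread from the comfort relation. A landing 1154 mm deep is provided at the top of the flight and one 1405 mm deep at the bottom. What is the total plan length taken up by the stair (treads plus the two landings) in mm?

3500 / 183 = 19.13, so 20 risers are needed.
Riser R = 3500 / 20 = 175 mm, within the 183 mm limit.
T = 632 − 2·175 = 282 mm, which satisfies the 250 mm minimum.
20 risers give 19 treads; going = 19 × 282 = 5358 mm.
Add landings: 5358 + 1154 + 1405 = 7917 mm.

7917 mm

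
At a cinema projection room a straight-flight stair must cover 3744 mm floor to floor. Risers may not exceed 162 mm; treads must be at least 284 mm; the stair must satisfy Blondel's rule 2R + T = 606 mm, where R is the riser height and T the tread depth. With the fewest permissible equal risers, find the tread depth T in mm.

294 mm

⌈3744/162⌉ = 24 risers.
Riser R = 3744 / 24 = 156 mm, within the 162 mm limit.
Tread T = 606 − 2 × 156 = 294 mm (≥ 284 mm).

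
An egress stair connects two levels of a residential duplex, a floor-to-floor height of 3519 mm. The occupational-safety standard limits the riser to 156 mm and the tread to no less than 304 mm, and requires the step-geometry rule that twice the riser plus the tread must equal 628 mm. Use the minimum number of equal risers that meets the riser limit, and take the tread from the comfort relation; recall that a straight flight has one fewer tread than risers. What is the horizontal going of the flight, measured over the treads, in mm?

⌈3519/156⌉ = 23 risers.
Each riser is 3519/23 = 153 mm (≤ 156 mm).
T = 628 − 2·153 = 322 mm, which satisfies the 304 mm minimum.
Treads = 23 − 1 = 22; going = 22 × 322 = 7084 mm.

7084 mm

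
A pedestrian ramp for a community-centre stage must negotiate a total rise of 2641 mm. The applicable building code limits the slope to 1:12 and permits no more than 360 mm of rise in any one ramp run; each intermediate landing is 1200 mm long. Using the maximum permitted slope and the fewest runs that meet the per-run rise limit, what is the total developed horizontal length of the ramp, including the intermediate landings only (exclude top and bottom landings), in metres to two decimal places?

⌈2641/360⌉ = 8 ramp runs. That means 7 intermediate landings.
Ramp run (horizontal) at 1:12: 2641 × 12 = 31692 mm.
Intermediate landings: 7 × 1200 = 8400 mm.
Developed length = 31692 + 8400 = 40092 mm.
= 40.09 m.

40.09 m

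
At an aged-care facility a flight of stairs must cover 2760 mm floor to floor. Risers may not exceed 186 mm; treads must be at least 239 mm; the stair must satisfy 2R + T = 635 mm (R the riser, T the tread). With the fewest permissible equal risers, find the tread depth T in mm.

⌈2760/186⌉ = 15 risers.
R = 2760 ÷ 15 = 184 mm.
Tread T = 635 − 2 × 184 = 267 mm (≥ 239 mm).

267 mm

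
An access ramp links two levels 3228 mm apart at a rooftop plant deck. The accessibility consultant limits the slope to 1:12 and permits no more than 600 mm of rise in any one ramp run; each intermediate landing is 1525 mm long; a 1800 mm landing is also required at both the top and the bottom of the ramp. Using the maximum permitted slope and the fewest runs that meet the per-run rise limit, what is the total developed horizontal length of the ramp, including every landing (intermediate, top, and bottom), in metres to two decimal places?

49.96 m

3228 / 600 = 5.380 → round up to 6 ramp runs. That means 5 intermediate landings.
Horizontal run for 3228 mm of rise at 1:12 is 3228 × 12 = 38736 mm.
5 intermediate landings contribute 5 × 1525 = 7625 mm.
Top and bottom landings: 2 × 1800 = 3600 mm.
Total = 38736 + 7625 + 3600 = 49961 mm.
= 49.96 m.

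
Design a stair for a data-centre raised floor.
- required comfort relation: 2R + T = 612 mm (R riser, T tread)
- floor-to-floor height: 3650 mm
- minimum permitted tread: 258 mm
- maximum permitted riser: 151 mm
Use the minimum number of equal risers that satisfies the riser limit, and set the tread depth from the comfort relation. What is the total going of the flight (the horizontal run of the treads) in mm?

At most 151 each: 3650/151 = 24.17, giving 25 risers.
R = 3650 ÷ 25 = 146 mm.
T = 612 − 2·146 = 320 mm, which satisfies the 258 mm minimum.
25 risers give 24 treads; going = 24 × 320 = 7680 mm.

7680 mm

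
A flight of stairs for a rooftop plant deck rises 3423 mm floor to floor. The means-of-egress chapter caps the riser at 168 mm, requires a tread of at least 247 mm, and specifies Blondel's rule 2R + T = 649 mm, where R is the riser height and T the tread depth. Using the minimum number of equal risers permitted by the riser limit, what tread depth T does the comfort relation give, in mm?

3423 / 168 = 20.38, so 21 risers are needed.
R = 3423 ÷ 21 = 163 mm.
T = 649 − 2·163 = 323 mm, which satisfies the 247 mm minimum.

323 mm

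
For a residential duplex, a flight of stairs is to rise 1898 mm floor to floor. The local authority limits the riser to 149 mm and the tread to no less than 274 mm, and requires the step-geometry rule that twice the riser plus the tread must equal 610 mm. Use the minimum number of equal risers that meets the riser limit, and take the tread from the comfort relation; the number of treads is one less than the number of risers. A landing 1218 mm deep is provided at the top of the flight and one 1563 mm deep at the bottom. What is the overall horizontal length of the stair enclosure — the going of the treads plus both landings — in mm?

⌈1898/149⌉ = 13 risers.
Each riser is 1898/13 = 146 mm (≤ 149 mm).
Tread T = 610 − 2 × 146 = 318 mm (≥ 274 mm).
13 risers give 12 treads; going = 12 × 318 = 3816 mm.
Enclosure = 3816 + 1218 + 1563 = 6597 mm.

6597 mm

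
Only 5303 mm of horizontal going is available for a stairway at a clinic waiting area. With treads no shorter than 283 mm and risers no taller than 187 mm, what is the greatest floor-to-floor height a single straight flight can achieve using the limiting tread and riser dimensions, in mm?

5303 / 283 = 18.74, so 18 treads fit.
Risers = treads + 1 = 19.
Maximum height = 19 × 187 = 3553 mm.

3553 mm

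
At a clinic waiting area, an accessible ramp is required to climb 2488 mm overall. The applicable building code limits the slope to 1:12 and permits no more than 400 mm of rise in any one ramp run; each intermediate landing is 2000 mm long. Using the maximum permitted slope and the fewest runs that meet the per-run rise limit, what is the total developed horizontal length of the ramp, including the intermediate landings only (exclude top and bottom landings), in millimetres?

At most 400 each: 2488/400 = 6.22, giving 7 ramp runs. That means 6 intermediate landings.
Ramp run (horizontal) at 1:12: 2488 × 12 = 29856 mm.
Intermediate landings: 6 × 2000 = 12000 mm.
Developed length = 29856 + 12000 = 41856 mm.

41856 mm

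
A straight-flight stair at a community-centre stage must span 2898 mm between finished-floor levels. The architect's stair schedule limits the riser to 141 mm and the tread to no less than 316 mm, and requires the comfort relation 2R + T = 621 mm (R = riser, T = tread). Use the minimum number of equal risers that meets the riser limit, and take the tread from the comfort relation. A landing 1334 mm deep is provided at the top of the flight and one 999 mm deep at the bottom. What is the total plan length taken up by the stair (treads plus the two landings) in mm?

9233 mm

⌈2898/141⌉ = 21 risers.
R = 2898 ÷ 21 = 138 mm.
T = 621 − 2·138 = 345 mm, which satisfies the 316 mm minimum.
21 risers give 20 treads; going = 20 × 345 = 6900 mm.
Enclosure = 6900 + 1334 + 999 = 9233 mm.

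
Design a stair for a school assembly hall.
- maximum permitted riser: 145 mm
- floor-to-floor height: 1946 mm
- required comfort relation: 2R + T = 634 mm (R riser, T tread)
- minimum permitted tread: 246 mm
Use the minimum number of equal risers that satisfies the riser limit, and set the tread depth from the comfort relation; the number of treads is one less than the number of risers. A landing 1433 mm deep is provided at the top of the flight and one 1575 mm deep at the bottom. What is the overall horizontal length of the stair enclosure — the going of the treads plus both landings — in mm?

⌈1946/145⌉ = 14 risers.
Riser R = 1946 / 14 = 139 mm, within the 145 mm limit.
Tread T = 634 − 2 × 139 = 356 mm (≥ 246 mm).
Going = (14 − 1) × 356 = 4628 mm.
Add landings: 4628 + 1433 + 1575 = 7636 mm.

7636 mm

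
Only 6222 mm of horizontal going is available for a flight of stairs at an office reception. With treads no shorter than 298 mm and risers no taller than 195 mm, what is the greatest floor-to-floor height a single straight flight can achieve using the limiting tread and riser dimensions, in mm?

Treads that fit: ⌊6222 / 298⌋ = 20.
Risers = treads + 1 = 21.
Maximum height = 21 × 195 = 4095 mm.

4095 mm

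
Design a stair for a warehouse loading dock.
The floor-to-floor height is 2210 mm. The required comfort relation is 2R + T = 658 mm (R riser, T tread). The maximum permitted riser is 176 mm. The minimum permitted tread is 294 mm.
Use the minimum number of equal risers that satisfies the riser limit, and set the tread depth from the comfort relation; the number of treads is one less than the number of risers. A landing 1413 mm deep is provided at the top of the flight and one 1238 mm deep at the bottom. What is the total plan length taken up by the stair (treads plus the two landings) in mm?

2210 / 176 = 12.56, so 13 risers are needed.
R = 2210 ÷ 13 = 170 mm.
Tread T = 658 − 2 × 170 = 318 mm (≥ 294 mm).
13 risers give 12 treads; going = 12 × 318 = 3816 mm.
Add landings: 3816 + 1413 + 1238 = 6467 mm.

6467 mm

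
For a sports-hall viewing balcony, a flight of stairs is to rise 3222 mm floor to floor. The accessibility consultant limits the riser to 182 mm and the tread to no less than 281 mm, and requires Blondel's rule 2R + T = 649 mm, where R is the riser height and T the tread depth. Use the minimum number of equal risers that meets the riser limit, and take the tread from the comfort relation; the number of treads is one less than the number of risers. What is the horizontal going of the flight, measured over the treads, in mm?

⌈3222/182⌉ = 18 risers.
Riser R = 3222 / 18 = 179 mm, within the 182 mm limit.
From 2R + T = 649: T = 649 − 358 = 291 mm.
18 risers give 17 treads; going = 17 × 291 = 4947 mm.

4947 mm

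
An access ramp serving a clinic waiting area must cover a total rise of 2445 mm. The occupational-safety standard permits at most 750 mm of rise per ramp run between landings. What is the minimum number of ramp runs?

4 runs

2445 / 750 = 3.26, so 4 ramp runs are needed.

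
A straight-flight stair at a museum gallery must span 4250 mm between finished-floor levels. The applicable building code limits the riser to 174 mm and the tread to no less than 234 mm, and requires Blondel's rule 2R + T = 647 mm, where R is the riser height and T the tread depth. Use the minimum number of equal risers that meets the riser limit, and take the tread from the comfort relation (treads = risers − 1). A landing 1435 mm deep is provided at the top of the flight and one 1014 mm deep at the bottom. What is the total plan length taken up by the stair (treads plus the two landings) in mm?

4250 / 174 = 24.43, so 25 risers are needed.
Riser R = 4250 / 25 = 170 mm, within the 174 mm limit.
Tread T = 647 − 2 × 170 = 307 mm (≥ 234 mm).
Going = (25 − 1) × 307 = 7368 mm.
Enclosure = 7368 + 1435 + 1014 = 9817 mm.

9817 mm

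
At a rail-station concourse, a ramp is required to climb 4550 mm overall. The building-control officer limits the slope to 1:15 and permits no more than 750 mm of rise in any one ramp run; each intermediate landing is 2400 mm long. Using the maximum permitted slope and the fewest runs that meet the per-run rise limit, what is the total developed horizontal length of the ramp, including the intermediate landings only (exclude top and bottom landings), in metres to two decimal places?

82.65 m

4550 / 750 = 6.067 → round up to 7 ramp runs. That means 6 intermediate landings.
Horizontal run for 4550 mm of rise at 1:15 is 4550 × 15 = 68250 mm.
Intermediate landings: 6 × 2400 = 14400 mm.
Developed length = 68250 + 14400 = 82650 mm.
= 82.65 m.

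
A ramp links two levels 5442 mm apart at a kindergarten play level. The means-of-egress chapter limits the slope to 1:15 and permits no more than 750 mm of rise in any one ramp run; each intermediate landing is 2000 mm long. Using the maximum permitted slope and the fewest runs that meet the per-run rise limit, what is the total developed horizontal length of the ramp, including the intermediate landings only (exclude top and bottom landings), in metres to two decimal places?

95.63 m

5442 / 750 = 7.26, so 8 ramp runs are needed. That means 7 intermediate landings.
Ramp run (horizontal) at 1:15: 5442 × 15 = 81630 mm.
Intermediate landings: 7 × 2000 = 14000 mm.
Total developed length = 81630 + 14000 = 95630 mm.
= 95.63 m.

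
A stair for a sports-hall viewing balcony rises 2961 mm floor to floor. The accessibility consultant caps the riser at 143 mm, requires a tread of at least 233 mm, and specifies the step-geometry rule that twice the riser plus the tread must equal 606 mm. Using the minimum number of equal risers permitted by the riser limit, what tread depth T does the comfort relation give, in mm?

At most 143 each: 2961/143 = 20.71, giving 21 risers.
R = 2961 ÷ 21 = 141 mm.
T = 606 − 2·141 = 324 mm, which satisfies the 233 mm minimum.

324 mm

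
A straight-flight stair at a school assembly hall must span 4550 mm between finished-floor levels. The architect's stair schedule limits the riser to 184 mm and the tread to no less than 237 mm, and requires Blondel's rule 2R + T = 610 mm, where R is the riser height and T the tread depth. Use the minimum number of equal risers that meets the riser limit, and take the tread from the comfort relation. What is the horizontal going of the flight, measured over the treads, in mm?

5904 mm

⌈4550/184⌉ = 25 risers.
Riser R = 4550 / 25 = 182 mm, within the 184 mm limit.
Tread T = 610 − 2 × 182 = 246 mm (≥ 237 mm).
Treads = 25 − 1 = 24; going = 24 × 246 = 5904 mm.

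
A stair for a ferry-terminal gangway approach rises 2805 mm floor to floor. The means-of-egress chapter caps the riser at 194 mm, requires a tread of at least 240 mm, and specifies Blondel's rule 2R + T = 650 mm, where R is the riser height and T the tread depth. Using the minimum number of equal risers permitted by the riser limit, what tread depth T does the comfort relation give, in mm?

276 mm

2805 / 194 = 14.46, so 15 risers are needed.
Each riser is 2805/15 = 187 mm (≤ 194 mm).
T = 650 − 2·187 = 276 mm, which satisfies the 240 mm minimum.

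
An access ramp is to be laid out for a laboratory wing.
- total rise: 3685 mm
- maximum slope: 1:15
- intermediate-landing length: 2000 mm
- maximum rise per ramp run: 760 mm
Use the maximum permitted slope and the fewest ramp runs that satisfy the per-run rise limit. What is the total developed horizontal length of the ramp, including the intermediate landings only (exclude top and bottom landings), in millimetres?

63275 mm

3685 / 760 = 4.85, so 5 ramp runs are needed. That means 4 intermediate landings.
Ramp run (horizontal) at 1:15: 3685 × 15 = 55275 mm.
4 intermediate landings contribute 4 × 2000 = 8000 mm.
Developed length = 55275 + 8000 = 63275 mm.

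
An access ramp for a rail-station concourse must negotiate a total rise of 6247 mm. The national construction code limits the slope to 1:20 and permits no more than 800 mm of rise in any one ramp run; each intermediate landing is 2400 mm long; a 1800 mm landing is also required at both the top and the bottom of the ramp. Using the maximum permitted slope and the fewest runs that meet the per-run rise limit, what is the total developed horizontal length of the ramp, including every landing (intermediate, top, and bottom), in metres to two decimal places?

145.34 m

At most 800 each: 6247/800 = 7.81, giving 8 ramp runs. That means 7 intermediate landings.
Horizontal run for 6247 mm of rise at 1:20 is 6247 × 20 = 124940 mm.
Intermediate landings: 7 × 2400 = 16800 mm.
Top and bottom landings: 2 × 1800 = 3600 mm.
Total = 124940 + 16800 + 3600 = 145340 mm.
= 145.34 m.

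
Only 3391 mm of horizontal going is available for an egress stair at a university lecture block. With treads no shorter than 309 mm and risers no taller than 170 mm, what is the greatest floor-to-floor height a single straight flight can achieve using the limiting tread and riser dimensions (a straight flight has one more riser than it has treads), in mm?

3391 / 309 = 10.97, so 10 treads fit.
Risers = treads + 1 = 11.
Maximum height = 11 × 170 = 1870 mm.

1870 mm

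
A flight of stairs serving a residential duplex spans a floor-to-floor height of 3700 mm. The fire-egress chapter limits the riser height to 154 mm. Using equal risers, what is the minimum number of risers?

25 risers

3700 / 154 = 24.026 → round up to 25 risers.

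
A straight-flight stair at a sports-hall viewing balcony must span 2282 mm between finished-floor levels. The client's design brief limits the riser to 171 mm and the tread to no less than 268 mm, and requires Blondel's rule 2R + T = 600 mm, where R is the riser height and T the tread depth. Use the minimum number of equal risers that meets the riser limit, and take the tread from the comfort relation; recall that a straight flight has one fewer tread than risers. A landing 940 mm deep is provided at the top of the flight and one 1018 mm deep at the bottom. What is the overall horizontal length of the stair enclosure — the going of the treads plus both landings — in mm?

2282 / 171 = 13.35, so 14 risers are needed.
Each riser is 2282/14 = 163 mm (≤ 171 mm).
From 2R + T = 600: T = 600 − 326 = 274 mm.
14 risers give 13 treads; going = 13 × 274 = 3562 mm.
Enclosure = 3562 + 940 + 1018 = 5520 mm.

5520 mm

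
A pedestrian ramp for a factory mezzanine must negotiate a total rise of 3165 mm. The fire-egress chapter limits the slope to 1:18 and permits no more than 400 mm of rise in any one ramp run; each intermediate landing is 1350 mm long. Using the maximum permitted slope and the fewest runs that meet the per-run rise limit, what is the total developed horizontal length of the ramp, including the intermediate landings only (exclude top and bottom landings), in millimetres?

3165 / 400 = 7.91, so 8 ramp runs are needed. That means 7 intermediate landings.
Horizontal run for 3165 mm of rise at 1:18 is 3165 × 18 = 56970 mm.
7 intermediate landings contribute 7 × 1350 = 9450 mm.
Total developed length = 56970 + 9450 = 66420 mm.

66420 mm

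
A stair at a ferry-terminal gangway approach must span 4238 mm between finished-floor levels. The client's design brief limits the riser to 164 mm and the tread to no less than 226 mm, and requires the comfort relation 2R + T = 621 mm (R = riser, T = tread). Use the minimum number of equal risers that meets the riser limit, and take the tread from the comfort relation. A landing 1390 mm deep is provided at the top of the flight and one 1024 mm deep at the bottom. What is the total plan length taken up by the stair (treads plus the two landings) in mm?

9789 mm

4238 / 164 = 25.841 → round up to 26 risers.
Each riser is 4238/26 = 163 mm (≤ 164 mm).
T = 621 − 2·163 = 295 mm, which satisfies the 226 mm minimum.
Treads = 26 − 1 = 25; going = 25 × 295 = 7375 mm.
Add landings: 7375 + 1390 + 1024 = 9789 mm.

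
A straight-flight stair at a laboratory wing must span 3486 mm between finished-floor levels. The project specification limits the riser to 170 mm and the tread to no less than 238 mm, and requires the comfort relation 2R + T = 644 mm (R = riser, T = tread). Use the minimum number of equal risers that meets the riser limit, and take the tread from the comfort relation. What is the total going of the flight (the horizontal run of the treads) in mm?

6240 mm

⌈3486/170⌉ = 21 risers.
Riser R = 3486 / 21 = 166 mm, within the 170 mm limit.
T = 644 − 2·166 = 312 mm, which satisfies the 238 mm minimum.
Treads = 21 − 1 = 20; going = 20 × 312 = 6240 mm.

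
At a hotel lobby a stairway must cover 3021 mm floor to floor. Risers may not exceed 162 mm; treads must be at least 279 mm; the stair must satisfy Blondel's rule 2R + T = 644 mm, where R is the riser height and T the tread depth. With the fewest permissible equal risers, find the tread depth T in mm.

326 mm

3021 / 162 = 18.65, so 19 risers are needed.
Each riser is 3021/19 = 159 mm (≤ 162 mm).
Tread T = 644 − 2 × 159 = 326 mm (≥ 279 mm).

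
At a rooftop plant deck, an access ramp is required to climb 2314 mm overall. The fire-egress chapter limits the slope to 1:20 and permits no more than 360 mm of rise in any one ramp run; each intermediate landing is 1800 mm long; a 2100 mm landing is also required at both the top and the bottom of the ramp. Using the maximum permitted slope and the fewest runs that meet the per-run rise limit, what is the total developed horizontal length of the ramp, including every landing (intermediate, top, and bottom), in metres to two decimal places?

61.28 m

2314 / 360 = 6.43, so 7 ramp runs are needed. That means 6 intermediate landings.
Ramp run (horizontal) at 1:20: 2314 × 20 = 46280 mm.
6 intermediate landings contribute 6 × 1800 = 10800 mm.
Top and bottom landings: 2 × 2100 = 4200 mm.
Total = 46280 + 10800 + 4200 = 61280 mm.
= 61.28 m.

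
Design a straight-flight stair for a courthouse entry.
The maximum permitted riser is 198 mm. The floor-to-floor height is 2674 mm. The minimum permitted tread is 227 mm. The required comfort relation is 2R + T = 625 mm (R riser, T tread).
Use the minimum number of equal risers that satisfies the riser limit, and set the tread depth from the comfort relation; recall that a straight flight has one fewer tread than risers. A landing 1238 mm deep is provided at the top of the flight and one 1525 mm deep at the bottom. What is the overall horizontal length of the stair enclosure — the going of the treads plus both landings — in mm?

5922 mm

At most 198 each: 2674/198 = 13.51, giving 14 risers.
Riser R = 2674 / 14 = 191 mm, within the 198 mm limit.
From 2R + T = 625: T = 625 − 382 = 243 mm.
14 risers give 13 treads; going = 13 × 243 = 3159 mm.
Add landings: 3159 + 1238 + 1525 = 5922 mm.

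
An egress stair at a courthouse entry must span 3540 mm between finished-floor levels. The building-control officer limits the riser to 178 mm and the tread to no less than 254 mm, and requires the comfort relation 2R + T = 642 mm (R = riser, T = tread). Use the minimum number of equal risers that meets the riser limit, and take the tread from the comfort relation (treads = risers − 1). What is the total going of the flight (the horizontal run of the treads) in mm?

⌈3540/178⌉ = 20 risers.
R = 3540 ÷ 20 = 177 mm.
Tread T = 642 − 2 × 177 = 288 mm (≥ 254 mm).
20 risers give 19 treads; going = 19 × 288 = 5472 mm.

5472 mm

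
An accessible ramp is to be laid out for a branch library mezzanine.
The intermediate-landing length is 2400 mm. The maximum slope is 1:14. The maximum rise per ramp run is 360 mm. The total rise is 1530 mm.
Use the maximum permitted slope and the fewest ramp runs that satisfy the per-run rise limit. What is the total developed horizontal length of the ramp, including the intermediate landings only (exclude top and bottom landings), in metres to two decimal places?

31.02 m

At most 360 each: 1530/360 = 4.25, giving 5 ramp runs. That means 4 intermediate landings.
Horizontal run for 1530 mm of rise at 1:14 is 1530 × 14 = 21420 mm.
4 intermediate landings contribute 4 × 2400 = 9600 mm.
Developed length = 21420 + 9600 = 31020 mm.
= 31.02 m.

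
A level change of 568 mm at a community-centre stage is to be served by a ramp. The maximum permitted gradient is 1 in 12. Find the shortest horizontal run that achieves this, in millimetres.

At 1:12 the run is 12 × 568 = 6816 mm.

6816 mm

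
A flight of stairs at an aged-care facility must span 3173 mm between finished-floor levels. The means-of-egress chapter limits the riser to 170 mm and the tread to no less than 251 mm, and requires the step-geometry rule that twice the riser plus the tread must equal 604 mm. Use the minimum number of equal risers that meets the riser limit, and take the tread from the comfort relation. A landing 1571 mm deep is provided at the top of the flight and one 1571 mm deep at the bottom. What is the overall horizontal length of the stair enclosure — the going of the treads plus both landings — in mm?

8002 mm

3173 / 170 = 18.66, so 19 risers are needed.
Each riser is 3173/19 = 167 mm (≤ 170 mm).
From 2R + T = 604: T = 604 − 334 = 270 mm.
Treads = 19 − 1 = 18; going = 18 × 270 = 4860 mm.
Add landings: 4860 + 1571 + 1571 = 8002 mm.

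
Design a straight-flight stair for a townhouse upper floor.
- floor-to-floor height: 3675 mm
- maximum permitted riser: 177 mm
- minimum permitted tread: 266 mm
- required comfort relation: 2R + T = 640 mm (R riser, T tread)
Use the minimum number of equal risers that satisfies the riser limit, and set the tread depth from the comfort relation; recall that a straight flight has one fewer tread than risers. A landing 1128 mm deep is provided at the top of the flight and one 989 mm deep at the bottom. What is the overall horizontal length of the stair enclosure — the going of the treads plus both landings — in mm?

3675 / 177 = 20.76, so 21 risers are needed.
R = 3675 ÷ 21 = 175 mm.
From 2R + T = 640: T = 640 − 350 = 290 mm.
Treads = 21 − 1 = 20; going = 20 × 290 = 5800 mm.
Enclosure = 5800 + 1128 + 989 = 7917 mm.

7917 mm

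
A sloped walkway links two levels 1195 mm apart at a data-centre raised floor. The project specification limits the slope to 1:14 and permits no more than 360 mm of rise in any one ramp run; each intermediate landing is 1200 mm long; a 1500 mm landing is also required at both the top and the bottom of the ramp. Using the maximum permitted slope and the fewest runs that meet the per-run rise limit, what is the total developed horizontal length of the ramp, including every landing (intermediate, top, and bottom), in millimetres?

1195 / 360 = 3.32, so 4 ramp runs are needed. That means 3 intermediate landings.
Horizontal run for 1195 mm of rise at 1:14 is 1195 × 14 = 16730 mm.
Intermediate landings: 3 × 1200 = 3600 mm.
Top and bottom landings: 2 × 1500 = 3000 mm.
Total = 16730 + 3600 + 3000 = 23330 mm.

23330 mm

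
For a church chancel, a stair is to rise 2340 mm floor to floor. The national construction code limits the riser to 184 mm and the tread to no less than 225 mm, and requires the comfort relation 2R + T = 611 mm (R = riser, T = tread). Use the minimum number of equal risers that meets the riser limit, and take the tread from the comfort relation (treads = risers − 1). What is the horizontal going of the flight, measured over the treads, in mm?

3012 mm

2340 / 184 = 12.717 → round up to 13 risers.
Each riser is 2340/13 = 180 mm (≤ 184 mm).
From 2R + T = 611: T = 611 − 360 = 251 mm.
Treads = 13 − 1 = 12; going = 12 × 251 = 3012 mm.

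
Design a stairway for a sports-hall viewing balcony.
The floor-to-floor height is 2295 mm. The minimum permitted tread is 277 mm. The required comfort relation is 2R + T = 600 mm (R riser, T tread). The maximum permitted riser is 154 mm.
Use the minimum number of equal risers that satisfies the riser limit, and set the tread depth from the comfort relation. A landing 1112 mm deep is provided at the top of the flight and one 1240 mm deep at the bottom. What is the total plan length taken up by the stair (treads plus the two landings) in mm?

6468 mm

At most 154 each: 2295/154 = 14.90, giving 15 risers.
Each riser is 2295/15 = 153 mm (≤ 154 mm).
Tread T = 600 − 2 × 153 = 294 mm (≥ 277 mm).
15 risers give 14 treads; going = 14 × 294 = 4116 mm.
Add landings: 4116 + 1112 + 1240 = 6468 mm.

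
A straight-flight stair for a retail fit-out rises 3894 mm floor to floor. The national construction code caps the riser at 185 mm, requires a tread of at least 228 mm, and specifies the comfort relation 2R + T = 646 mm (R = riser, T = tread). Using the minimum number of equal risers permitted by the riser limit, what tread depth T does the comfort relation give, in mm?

⌈3894/185⌉ = 22 risers.
Each riser is 3894/22 = 177 mm (≤ 185 mm).
T = 646 − 2·177 = 292 mm, which satisfies the 228 mm minimum.

292 mm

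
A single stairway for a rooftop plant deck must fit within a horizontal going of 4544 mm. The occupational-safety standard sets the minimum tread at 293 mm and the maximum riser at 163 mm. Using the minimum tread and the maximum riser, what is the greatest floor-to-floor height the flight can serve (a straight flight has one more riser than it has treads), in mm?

2608 mm

Treads that fit: ⌊4544 / 293⌋ = 15.
Risers = treads + 1 = 16.
Maximum height = 16 × 163 = 2608 mm.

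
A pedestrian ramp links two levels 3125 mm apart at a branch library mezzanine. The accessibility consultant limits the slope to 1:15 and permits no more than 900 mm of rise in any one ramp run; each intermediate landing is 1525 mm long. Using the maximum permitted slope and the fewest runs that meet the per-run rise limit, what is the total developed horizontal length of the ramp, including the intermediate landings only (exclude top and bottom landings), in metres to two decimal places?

⌈3125/900⌉ = 4 ramp runs. That means 3 intermediate landings.
Horizontal run for 3125 mm of rise at 1:15 is 3125 × 15 = 46875 mm.
3 intermediate landings contribute 3 × 1525 = 4575 mm.
Developed length = 46875 + 4575 = 51450 mm.
= 51.45 m.

51.45 m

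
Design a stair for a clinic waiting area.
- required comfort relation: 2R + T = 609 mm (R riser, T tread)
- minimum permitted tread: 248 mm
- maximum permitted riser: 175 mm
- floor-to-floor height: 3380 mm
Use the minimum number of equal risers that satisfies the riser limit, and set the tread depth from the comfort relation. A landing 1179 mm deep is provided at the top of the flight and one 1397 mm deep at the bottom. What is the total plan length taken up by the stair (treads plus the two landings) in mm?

At most 175 each: 3380/175 = 19.31, giving 20 risers.
Riser R = 3380 / 20 = 169 mm, within the 175 mm limit.
T = 609 − 2·169 = 271 mm, which satisfies the 248 mm minimum.
Going = (20 − 1) × 271 = 5149 mm.
Enclosure = 5149 + 1179 + 1397 = 7725 mm.

7725 mm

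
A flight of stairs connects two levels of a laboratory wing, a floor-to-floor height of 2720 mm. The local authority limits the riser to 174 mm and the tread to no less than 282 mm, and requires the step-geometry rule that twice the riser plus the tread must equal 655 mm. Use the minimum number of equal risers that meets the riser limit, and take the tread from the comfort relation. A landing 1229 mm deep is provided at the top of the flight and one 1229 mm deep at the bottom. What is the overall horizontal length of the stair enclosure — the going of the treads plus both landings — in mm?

7183 mm

2720 / 174 = 15.63, so 16 risers are needed.
R = 2720 ÷ 16 = 170 mm.
Tread T = 655 − 2 × 170 = 315 mm (≥ 282 mm).
Treads = 16 − 1 = 15; going = 15 × 315 = 4725 mm.
Enclosure = 4725 + 1229 + 1229 = 7183 mm.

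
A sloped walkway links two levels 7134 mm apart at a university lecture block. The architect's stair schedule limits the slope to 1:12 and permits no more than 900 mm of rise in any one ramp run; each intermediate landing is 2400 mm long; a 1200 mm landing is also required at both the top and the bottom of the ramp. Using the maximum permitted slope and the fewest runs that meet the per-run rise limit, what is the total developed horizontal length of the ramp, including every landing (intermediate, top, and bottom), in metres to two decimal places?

104.81 m

⌈7134/900⌉ = 8 ramp runs. That means 7 intermediate landings.
Horizontal run for 7134 mm of rise at 1:12 is 7134 × 12 = 85608 mm.
Intermediate landings: 7 × 2400 = 16800 mm.
Top and bottom landings: 2 × 1200 = 2400 mm.
Total = 85608 + 16800 + 2400 = 104808 mm.
= 104.81 m.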